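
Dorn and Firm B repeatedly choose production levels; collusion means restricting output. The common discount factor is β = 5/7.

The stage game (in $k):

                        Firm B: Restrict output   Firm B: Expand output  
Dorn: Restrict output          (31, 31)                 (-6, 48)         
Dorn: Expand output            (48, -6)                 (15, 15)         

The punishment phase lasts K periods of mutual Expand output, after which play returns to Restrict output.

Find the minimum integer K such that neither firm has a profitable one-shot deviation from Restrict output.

IC: β(1−β^K)/(1−β) ≥ (48−31)/(31−15) = 17/16.
With β = 5/7: need 1 − β^K ≥ 17/16·(1−5/7)/(5/7), i.e. β^K ≤ 0.5750.
Since (5/7)^1 = 0.7143 and (5/7)^2 = 0.5102, the smallest such K is 2.

2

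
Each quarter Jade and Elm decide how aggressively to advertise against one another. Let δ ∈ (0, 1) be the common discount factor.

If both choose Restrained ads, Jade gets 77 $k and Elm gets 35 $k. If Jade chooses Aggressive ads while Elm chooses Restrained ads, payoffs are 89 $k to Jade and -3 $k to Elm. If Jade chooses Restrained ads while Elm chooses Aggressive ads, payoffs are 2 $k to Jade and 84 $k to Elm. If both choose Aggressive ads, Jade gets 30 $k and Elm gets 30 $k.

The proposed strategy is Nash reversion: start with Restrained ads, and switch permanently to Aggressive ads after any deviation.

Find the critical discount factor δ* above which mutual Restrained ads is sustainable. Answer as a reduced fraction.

For Jade: deviation gain 89−77 = 12, per-period punishment loss 77−30 = 47. IC gives δ ≥ 12/59.
For Elm: gain 49, loss 5 per period, so δ ≥ 49/54.
The tighter constraint is Elm's, so cooperation needs δ ≥ 49/54.

49/54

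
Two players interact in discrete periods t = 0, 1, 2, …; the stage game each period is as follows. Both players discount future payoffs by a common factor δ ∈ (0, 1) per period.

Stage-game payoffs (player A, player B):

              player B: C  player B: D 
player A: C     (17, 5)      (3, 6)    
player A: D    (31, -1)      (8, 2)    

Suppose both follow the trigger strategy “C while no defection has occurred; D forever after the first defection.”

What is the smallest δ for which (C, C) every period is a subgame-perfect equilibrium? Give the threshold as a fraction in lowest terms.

player A's threshold: (31−17)/(31−8) = 14/23.
player B's threshold: (6−5)/(6−2) = 1/4.
14/23 > 1/4, so player A binds and δ* = 14/23.

14/23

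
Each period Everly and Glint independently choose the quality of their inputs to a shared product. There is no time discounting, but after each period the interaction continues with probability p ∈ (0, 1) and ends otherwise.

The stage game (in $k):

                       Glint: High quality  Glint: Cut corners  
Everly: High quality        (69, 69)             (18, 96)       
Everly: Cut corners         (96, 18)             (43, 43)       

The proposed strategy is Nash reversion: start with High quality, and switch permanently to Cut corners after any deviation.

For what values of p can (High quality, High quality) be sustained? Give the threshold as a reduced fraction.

27/53

With no time discounting, the continuation probability p plays the role of the discount factor.
Grim-trigger IC: 69/(1−p) ≥ 96 + 43p/(1−p) ⇒ p ≥ (96−69)/(96−43) = 27/53.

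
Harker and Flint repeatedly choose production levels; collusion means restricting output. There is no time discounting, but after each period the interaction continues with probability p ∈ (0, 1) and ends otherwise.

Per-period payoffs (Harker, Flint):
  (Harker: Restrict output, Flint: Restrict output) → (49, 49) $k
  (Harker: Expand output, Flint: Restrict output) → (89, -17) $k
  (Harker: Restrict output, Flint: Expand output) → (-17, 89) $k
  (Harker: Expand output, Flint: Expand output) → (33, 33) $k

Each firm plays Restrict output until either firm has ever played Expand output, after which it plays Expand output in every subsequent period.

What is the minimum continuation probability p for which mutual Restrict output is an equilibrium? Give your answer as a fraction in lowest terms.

With no time discounting, the continuation probability p plays the role of the discount factor.
Grim-trigger IC: 49/(1−p) ≥ 89 + 33p/(1−p) ⇒ p ≥ (89−49)/(89−33) = 5/7.

5/7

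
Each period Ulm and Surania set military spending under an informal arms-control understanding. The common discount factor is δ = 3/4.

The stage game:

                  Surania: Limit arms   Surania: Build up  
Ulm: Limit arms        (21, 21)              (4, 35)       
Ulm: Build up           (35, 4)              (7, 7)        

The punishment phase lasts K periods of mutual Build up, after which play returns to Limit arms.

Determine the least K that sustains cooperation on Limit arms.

Need Σ_{k=1}^{K} δ^k ≥ (35−21)/(21−7) = 1.0000 at δ = 3/4.
At K = 1 the sum is 0.7500 < 1.0000; at K = 2 it is 1.3125 ≥ 1.0000.
So the minimum punishment length is K = 2.

2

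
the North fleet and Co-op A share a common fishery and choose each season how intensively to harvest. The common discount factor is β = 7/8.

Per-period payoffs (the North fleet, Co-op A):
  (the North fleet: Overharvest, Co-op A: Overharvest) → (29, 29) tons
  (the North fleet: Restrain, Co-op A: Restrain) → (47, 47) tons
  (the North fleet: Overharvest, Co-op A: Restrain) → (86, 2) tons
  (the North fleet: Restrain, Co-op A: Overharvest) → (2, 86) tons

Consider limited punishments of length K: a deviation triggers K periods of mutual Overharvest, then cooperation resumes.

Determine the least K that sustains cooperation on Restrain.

IC: β(1−β^K)/(1−β) ≥ (86−47)/(47−29) = 13/6.
With β = 7/8: need 1 − β^K ≥ 13/6·(1−7/8)/(7/8), i.e. β^K ≤ 0.6905.
Since (7/8)^2 = 0.7656 and (7/8)^3 = 0.6699, the smallest such K is 3.

3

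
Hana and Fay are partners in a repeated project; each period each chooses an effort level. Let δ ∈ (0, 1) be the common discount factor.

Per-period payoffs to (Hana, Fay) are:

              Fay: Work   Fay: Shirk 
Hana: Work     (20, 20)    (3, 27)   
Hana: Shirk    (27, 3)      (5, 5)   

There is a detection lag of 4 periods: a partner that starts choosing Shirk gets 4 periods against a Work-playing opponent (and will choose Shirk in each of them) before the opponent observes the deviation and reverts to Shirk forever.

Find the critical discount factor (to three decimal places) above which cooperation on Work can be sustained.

0.751

A deviator earns 27 for 4 periods, then 5 forever; cooperating earns 20 forever. Multiplying the IC by (1−δ):
20 ≥ 27(1−δ^4) + 5δ^4, so 22·δ^4 ≥ 7 and δ^4 ≥ 7/22.
δ ≥ (7/22)^(1/4) ≈ 0.751.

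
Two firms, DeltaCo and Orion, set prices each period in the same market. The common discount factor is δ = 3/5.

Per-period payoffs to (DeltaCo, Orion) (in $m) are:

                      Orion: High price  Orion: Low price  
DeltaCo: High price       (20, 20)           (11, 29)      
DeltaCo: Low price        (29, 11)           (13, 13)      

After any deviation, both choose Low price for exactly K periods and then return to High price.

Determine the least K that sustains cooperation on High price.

No profitable deviation requires (20−13)(δ+…+δ^K) ≥ 29−20, i.e. δ+…+δ^K ≥ 9/7 ≈ 1.2857.
With δ = 3/5, the partial sums are K=1: 0.6000, K=2: 0.9600, K=3: 1.1760, K=4: 1.3056.
K = 4 is the first length at which the sum reaches 1.2857.

4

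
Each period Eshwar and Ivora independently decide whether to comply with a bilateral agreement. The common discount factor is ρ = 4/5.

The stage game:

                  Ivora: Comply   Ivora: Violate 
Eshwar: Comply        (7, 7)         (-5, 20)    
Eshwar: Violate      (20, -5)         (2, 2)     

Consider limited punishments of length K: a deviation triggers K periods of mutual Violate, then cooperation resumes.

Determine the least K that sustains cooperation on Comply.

5

IC: ρ(1−ρ^K)/(1−ρ) ≥ (20−7)/(7−2) = 13/5.
With ρ = 4/5: need 1 − ρ^K ≥ 13/5·(1−4/5)/(4/5), i.e. ρ^K ≤ 0.3500.
Since (4/5)^4 = 0.4096 and (4/5)^5 = 0.3277, the smallest such K is 5.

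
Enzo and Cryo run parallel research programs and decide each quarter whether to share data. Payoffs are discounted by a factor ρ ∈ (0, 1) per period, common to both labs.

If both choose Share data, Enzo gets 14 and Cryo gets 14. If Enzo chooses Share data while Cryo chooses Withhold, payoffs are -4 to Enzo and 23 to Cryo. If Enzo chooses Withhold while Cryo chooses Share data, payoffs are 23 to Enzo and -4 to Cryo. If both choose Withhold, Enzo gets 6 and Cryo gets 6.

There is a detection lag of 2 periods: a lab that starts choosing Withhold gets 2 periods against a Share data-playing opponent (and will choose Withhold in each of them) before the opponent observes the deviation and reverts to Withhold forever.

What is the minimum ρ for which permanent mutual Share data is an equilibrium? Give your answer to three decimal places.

Deviating for the 2 undetected periods gains 23−14 = 9 per period over cooperation, then loses 14−6 = 8 per period forever once punishment starts.
Gain: 9(1 + ρ + … + ρ^1); loss: 8·ρ^2/(1−ρ).
No profitable deviation ⇔ 9(1−ρ^2) ≤ 8·ρ^2, i.e. ρ^2 ≥ 9/(9+8) = 9/17.
Hence ρ ≥ (9/17)^(1/2) ≈ 0.728.

0.728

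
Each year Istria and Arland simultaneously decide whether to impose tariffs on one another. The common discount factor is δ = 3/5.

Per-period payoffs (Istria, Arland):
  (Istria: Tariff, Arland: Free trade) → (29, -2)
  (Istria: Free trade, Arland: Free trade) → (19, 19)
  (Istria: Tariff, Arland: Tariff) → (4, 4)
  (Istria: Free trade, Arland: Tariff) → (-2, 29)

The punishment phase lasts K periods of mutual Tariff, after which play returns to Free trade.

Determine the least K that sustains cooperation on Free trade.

No profitable deviation requires (19−4)(δ+…+δ^K) ≥ 29−19, i.e. δ+…+δ^K ≥ 2/3 ≈ 0.6667.
With δ = 3/5, the partial sums are K=1: 0.6000, K=2: 0.9600.
K = 2 is the first length at which the sum reaches 0.6667.

2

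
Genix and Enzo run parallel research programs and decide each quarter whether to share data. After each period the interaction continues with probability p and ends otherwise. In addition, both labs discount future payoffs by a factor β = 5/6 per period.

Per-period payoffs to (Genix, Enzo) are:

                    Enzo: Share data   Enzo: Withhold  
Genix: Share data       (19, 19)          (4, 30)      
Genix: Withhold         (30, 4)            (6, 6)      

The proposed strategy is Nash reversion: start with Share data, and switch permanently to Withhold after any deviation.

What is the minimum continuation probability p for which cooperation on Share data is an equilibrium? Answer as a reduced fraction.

11/20

With continuation probability p and discount β, the effective per-period discount factor is βp.
Grim-trigger IC: βp ≥ (30−19)/(30−6) = 11/24.
So p ≥ (11/24)/(5/6) = 11/20.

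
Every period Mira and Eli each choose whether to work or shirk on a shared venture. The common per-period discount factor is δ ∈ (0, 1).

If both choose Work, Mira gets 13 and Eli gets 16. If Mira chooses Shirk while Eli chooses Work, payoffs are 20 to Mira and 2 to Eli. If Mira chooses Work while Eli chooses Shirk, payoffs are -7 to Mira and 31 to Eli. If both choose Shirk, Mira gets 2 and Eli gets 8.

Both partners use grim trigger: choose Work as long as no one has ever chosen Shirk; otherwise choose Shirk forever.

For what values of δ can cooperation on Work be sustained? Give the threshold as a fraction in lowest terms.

15/23

Mira: cooperation gives 13 each period; deviation gives 20 once then 2 forever.
  13/(1−δ) ≥ 20 + 2δ/(1−δ) ⇒ δ ≥ 7/18.
Eli: cooperation gives 16 each period; deviation gives 31 once then 8 forever.
  δ ≥ 15/23.
Both must hold, so the binding constraint is Eli's: δ ≥ 15/23.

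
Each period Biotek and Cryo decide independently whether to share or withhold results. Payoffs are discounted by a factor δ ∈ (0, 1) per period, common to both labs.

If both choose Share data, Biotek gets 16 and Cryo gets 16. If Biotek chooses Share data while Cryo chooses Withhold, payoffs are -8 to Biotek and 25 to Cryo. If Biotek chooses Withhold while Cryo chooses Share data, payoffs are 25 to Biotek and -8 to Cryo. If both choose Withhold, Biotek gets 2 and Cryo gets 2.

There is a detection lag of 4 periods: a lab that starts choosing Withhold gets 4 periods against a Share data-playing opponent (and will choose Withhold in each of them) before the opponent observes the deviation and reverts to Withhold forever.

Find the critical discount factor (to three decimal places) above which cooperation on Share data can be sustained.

0.791

The best deviation is to choose Withhold for all 4 undetected periods, earning 25 each, then 2 forever once detected.
Deviation value: 25(1−δ^4)/(1−δ) + 2δ^4/(1−δ); cooperation value: 16/(1−δ).
IC: 16 ≥ 25(1−δ^4) + 2δ^4 = 25 − 23δ^4.
So δ^4 ≥ 9/23, giving δ ≥ (9/23)^(1/4) ≈ 0.791.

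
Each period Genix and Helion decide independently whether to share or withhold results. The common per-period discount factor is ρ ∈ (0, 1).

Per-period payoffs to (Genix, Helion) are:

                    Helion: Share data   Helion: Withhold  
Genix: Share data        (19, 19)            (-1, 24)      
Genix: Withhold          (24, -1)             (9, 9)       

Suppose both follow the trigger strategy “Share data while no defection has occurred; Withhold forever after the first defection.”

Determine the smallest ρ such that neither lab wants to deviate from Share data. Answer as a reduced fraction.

1/3

Cooperation forever yields 19 each period: 19/(1−ρ).
Deviating yields 24 once, then 9 forever: 24 + 9ρ/(1−ρ).
No profitable deviation requires 19/(1−ρ) ≥ 24 + 9ρ/(1−ρ).
Multiplying by (1−ρ): 19 ≥ 24(1−ρ) + 9ρ = 24 − 15ρ.
So 15ρ ≥ 5, i.e. ρ ≥ 5/15 = 1/3.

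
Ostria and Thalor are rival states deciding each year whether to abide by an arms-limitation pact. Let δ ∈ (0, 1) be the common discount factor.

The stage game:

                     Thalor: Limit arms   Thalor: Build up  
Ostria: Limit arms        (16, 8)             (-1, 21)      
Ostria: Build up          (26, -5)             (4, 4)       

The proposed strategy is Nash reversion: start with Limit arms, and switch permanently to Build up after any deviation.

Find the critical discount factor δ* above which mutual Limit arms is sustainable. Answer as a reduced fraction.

13/17

Ostria's threshold: (26−16)/(26−4) = 5/11.
Thalor's threshold: (21−8)/(21−4) = 13/17.
5/11 < 13/17, so Thalor binds and δ* = 13/17.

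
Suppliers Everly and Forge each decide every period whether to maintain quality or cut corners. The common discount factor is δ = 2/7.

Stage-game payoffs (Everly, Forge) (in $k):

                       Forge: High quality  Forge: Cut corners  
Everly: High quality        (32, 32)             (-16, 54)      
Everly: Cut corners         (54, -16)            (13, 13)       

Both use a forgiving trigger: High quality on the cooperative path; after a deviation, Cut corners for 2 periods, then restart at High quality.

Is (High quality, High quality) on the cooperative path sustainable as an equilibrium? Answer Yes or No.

Comparing payoff streams over the 3 periods until play realigns: cooperate → 32(1+δ+…+δ^2); deviate → 54 + 13(δ+…+δ^2).
Cooperation is sustained iff (32−13)(δ+…+δ^2) ≥ 54−32.
δ+…+δ^2 = 2/7·(1−(2/7)^2)/(1−2/7) = 0.3673, and (54−32)/(32−13) = 1.1579.
0.3673 < 1.1579, so cooperation is not sustainable.

No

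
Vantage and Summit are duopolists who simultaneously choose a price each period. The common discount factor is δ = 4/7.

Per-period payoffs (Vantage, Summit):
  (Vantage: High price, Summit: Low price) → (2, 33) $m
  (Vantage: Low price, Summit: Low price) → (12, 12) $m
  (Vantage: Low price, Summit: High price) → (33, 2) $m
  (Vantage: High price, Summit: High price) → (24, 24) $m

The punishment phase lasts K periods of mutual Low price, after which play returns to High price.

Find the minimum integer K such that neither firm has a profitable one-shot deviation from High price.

Need Σ_{k=1}^{K} δ^k ≥ (33−24)/(24−12) = 0.7500 at δ = 4/7.
At K = 1 the sum is 0.5714 < 0.7500; at K = 2 it is 0.8980 ≥ 0.7500.
So the minimum punishment length is K = 2.

2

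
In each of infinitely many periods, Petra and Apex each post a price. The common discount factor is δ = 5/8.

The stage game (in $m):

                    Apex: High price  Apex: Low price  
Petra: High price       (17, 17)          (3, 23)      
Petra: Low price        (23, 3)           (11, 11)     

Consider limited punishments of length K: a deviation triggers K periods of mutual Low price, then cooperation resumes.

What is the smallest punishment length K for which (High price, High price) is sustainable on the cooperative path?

2

Need Σ_{k=1}^{K} δ^k ≥ (23−17)/(17−11) = 1.0000 at δ = 5/8.
At K = 1 the sum is 0.6250 < 1.0000; at K = 2 it is 1.0156 ≥ 1.0000.
So the minimum punishment length is K = 2.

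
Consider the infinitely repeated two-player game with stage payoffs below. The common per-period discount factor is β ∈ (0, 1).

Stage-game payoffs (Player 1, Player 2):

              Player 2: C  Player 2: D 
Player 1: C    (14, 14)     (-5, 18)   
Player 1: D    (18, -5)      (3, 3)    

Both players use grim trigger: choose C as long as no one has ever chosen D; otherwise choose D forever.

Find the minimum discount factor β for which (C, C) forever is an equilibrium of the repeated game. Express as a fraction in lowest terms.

14/(1−β) ≥ 18 + 3β/(1−β)
14 ≥ 18 − 15β
β ≥ 4/15.

4/15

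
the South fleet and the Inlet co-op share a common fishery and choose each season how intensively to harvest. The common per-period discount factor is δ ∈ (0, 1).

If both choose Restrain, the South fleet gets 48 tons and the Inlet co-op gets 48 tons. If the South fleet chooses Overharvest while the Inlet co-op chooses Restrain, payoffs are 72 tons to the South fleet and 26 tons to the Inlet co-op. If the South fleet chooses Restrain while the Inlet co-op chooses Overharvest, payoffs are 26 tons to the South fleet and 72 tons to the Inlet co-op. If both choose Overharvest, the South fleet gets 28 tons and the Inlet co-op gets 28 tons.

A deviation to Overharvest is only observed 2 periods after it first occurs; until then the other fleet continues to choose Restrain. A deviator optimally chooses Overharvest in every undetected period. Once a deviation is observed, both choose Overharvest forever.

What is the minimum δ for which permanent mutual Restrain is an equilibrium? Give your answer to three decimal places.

The best deviation is to choose Overharvest for all 2 undetected periods, earning 72 each, then 28 forever once detected.
Deviation value: 72(1−δ^2)/(1−δ) + 28δ^2/(1−δ); cooperation value: 48/(1−δ).
IC: 48 ≥ 72(1−δ^2) + 28δ^2 = 72 − 44δ^2.
So δ^2 ≥ 24/44 = 6/11, giving δ ≥ (6/11)^(1/2) ≈ 0.739.

0.739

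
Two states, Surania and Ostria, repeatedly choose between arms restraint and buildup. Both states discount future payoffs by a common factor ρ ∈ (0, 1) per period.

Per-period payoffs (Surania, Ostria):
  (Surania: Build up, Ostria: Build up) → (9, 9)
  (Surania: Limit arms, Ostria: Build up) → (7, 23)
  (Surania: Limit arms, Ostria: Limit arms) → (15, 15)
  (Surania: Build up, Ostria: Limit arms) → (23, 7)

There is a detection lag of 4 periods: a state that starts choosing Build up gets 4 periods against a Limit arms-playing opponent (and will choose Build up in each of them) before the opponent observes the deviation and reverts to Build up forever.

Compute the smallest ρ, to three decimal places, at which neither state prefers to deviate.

The best deviation is to choose Build up for all 4 undetected periods, earning 23 each, then 9 forever once detected.
Deviation value: 23(1−ρ^4)/(1−ρ) + 9ρ^4/(1−ρ); cooperation value: 15/(1−ρ).
IC: 15 ≥ 23(1−ρ^4) + 9ρ^4 = 23 − 14ρ^4.
So ρ^4 ≥ 8/14 = 4/7, giving ρ ≥ (4/7)^(1/4) ≈ 0.869.

0.869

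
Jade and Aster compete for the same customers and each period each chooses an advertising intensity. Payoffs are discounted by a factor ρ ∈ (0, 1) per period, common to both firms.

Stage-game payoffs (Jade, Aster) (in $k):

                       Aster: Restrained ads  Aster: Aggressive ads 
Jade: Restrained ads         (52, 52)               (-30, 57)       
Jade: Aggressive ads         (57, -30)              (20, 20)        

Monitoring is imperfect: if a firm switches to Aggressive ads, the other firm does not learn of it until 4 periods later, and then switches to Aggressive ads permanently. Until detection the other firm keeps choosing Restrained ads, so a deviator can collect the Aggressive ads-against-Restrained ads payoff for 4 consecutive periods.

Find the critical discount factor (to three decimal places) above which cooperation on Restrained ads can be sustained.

0.606

Deviating for the 4 undetected periods gains 57−52 = 5 per period over cooperation, then loses 52−20 = 32 per period forever once punishment starts.
Gain: 5(1 + ρ + … + ρ^3); loss: 32·ρ^4/(1−ρ).
No profitable deviation ⇔ 5(1−ρ^4) ≤ 32·ρ^4, i.e. ρ^4 ≥ 5/(5+32) = 5/37.
Hence ρ ≥ (5/37)^(1/4) ≈ 0.606.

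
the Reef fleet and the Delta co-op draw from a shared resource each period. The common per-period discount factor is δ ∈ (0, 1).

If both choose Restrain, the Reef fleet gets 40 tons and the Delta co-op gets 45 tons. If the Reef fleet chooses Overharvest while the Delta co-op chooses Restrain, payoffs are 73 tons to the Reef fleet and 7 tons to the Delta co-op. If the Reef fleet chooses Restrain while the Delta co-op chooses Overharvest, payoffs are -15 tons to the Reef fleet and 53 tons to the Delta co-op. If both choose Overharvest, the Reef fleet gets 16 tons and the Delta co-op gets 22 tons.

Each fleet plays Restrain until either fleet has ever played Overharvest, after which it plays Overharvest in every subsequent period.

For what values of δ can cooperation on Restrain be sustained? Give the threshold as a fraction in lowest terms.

11/19

the Reef fleet: cooperation gives 40 each period; deviation gives 73 once then 16 forever.
  40/(1−δ) ≥ 73 + 16δ/(1−δ) ⇒ δ ≥ 33/57 = 11/19.
the Delta co-op: cooperation gives 45 each period; deviation gives 53 once then 22 forever.
  δ ≥ 8/31.
Both must hold, so the binding constraint is the Reef fleet's: δ ≥ 11/19.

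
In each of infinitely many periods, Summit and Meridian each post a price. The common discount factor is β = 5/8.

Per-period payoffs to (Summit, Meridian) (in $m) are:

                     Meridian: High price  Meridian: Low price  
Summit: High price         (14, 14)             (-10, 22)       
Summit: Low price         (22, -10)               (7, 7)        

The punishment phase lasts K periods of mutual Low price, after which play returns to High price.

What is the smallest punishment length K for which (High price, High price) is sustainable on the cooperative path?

No profitable deviation requires (14−7)(β+…+β^K) ≥ 22−14, i.e. β+…+β^K ≥ 8/7 ≈ 1.1429.
With β = 5/8, the partial sums are K=1: 0.6250, K=2: 1.0156, K=3: 1.2598.
K = 3 is the first length at which the sum reaches 1.1429.

3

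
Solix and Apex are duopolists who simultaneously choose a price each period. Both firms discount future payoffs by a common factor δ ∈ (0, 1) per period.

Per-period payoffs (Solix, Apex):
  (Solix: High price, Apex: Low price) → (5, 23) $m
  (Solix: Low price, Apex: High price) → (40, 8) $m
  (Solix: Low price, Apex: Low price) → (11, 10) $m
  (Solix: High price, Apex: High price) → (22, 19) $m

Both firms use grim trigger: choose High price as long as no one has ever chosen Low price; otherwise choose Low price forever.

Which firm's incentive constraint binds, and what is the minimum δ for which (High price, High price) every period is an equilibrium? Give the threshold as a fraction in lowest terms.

Solix: cooperation gives 22 each period; deviation gives 40 once then 11 forever.
  22/(1−δ) ≥ 40 + 11δ/(1−δ) ⇒ δ ≥ 18/29.
Apex: cooperation gives 19 each period; deviation gives 23 once then 10 forever.
  δ ≥ 4/13.
Both must hold, so the binding constraint is Solix's: δ ≥ 18/29.

Solix; δ ≥ 18/29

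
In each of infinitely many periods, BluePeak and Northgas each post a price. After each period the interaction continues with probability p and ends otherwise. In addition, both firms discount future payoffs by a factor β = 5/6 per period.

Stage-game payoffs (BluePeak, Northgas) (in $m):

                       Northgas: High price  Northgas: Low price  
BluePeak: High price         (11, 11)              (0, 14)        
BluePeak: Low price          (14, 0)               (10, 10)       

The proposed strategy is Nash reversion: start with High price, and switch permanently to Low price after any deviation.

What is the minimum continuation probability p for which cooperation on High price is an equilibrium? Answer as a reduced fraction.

Expected continuation weight on next period's payoff is β·p = 5/6·p, which plays the role of the discount factor.
Cooperation requires 5/6·p ≥ (14−11)/(14−10) = 3/4, hence p ≥ 9/10.

9/10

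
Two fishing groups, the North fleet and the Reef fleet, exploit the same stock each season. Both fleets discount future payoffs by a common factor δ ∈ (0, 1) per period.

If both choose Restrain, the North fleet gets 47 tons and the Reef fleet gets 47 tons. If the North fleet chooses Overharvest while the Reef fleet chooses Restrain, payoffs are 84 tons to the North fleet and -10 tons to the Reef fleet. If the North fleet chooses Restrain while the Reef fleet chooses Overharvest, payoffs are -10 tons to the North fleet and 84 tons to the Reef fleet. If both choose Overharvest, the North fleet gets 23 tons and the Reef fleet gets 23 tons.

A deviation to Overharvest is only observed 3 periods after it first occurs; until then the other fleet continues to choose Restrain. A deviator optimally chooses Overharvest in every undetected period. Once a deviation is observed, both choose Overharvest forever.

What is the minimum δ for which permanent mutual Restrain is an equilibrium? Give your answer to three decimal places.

0.846

A deviator earns 84 for 3 periods, then 23 forever; cooperating earns 47 forever. Multiplying the IC by (1−δ):
47 ≥ 84(1−δ^3) + 23δ^3, so 61·δ^3 ≥ 37 and δ^3 ≥ 37/61.
δ ≥ (37/61)^(1/3) ≈ 0.846.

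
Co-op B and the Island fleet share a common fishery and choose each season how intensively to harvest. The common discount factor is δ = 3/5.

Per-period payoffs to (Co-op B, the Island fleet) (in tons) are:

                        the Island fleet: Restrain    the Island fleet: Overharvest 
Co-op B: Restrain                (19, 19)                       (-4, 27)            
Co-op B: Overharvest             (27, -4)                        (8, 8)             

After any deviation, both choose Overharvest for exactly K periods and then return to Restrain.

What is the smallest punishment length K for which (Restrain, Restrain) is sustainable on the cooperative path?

IC: δ(1−δ^K)/(1−δ) ≥ (27−19)/(19−8) = 8/11.
With δ = 3/5: need 1 − δ^K ≥ 8/11·(1−3/5)/(3/5), i.e. δ^K ≤ 0.5152.
Since (3/5)^1 = 0.6000 and (3/5)^2 = 0.3600, the smallest such K is 2.

2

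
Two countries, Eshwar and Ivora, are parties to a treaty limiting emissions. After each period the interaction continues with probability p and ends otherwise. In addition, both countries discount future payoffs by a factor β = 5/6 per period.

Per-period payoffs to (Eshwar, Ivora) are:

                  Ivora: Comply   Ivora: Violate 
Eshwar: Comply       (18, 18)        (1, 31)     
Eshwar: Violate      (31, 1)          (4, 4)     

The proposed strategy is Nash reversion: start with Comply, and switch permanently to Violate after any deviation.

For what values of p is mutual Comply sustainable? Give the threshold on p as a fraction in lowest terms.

Expected continuation weight on next period's payoff is β·p = 5/6·p, which plays the role of the discount factor.
Cooperation requires 5/6·p ≥ (31−18)/(31−4) = 13/27, hence p ≥ 26/45.

26/45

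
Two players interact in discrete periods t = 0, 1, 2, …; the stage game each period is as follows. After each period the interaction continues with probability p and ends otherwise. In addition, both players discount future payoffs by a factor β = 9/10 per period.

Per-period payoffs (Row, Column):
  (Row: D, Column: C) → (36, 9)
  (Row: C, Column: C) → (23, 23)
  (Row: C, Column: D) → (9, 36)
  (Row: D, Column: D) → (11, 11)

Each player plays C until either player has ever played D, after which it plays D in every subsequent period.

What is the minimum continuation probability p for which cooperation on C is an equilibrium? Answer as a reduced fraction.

With continuation probability p and discount β, the effective per-period discount factor is βp.
Grim-trigger IC: βp ≥ (36−23)/(36−11) = 13/25.
So p ≥ (13/25)/(9/10) = 26/45.

26/45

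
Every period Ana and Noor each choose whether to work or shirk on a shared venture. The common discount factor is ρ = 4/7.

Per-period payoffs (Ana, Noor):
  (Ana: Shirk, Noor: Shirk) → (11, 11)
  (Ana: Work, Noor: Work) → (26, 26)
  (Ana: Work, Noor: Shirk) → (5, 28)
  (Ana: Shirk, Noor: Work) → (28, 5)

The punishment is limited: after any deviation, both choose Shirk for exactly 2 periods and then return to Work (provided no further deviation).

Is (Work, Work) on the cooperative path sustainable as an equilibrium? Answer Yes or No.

Yes

A one-shot deviation gives 28 now, then 11 for 2 periods, then back to 26.
Gain from deviating: (28−26) today; loss: (26−11) in each of the next 2 periods.
No-deviation condition: (26−11)(ρ+…+ρ^2) ≥ 28−26, i.e. ρ+…+ρ^2 ≥ 2/15.
At ρ = 4/7: ρ+…+ρ^2 = 0.8980 ≥ 0.1333.
So cooperation is sustainable.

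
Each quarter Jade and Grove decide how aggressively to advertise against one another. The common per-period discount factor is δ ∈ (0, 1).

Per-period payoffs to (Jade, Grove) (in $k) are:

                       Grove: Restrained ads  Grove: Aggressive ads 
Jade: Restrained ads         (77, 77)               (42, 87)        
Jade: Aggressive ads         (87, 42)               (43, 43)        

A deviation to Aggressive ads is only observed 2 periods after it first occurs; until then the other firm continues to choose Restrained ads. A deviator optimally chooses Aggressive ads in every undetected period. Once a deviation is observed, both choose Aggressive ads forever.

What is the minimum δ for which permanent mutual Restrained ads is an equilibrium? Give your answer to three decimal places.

0.477

Deviating for the 2 undetected periods gains 87−77 = 10 per period over cooperation, then loses 77−43 = 34 per period forever once punishment starts.
Gain: 10(1 + δ + … + δ^1); loss: 34·δ^2/(1−δ).
No profitable deviation ⇔ 10(1−δ^2) ≤ 34·δ^2, i.e. δ^2 ≥ 10/(10+34) = 5/22.
Hence δ ≥ (5/22)^(1/2) ≈ 0.477.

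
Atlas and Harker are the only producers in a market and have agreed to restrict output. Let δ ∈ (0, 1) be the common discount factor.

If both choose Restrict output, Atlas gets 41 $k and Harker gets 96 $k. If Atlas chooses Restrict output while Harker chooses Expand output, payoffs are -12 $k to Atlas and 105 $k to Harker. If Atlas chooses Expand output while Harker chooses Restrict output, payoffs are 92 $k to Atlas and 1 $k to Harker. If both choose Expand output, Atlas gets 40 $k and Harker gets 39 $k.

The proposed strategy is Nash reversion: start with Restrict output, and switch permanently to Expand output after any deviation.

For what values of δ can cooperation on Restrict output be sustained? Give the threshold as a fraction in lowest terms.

For Atlas: deviation gain 92−41 = 51, per-period punishment loss 41−40 = 1. IC gives δ ≥ 51/52.
For Harker: gain 9, loss 57 per period, so δ ≥ 9/66 = 3/22.
The tighter constraint is Atlas's, so cooperation needs δ ≥ 51/52.

51/52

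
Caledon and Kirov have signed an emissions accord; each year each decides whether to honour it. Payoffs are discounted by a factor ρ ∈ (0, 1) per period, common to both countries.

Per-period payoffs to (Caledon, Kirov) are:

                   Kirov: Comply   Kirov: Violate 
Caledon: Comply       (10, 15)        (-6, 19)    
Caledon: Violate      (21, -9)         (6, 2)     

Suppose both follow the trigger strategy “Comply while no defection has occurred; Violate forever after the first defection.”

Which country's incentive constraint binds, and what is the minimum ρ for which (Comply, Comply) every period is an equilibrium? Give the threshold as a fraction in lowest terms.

Caledon; ρ ≥ 11/15

For Caledon: deviation gain 21−10 = 11, per-period punishment loss 10−6 = 4. IC gives ρ ≥ 11/15.
For Kirov: gain 4, loss 13 per period, so ρ ≥ 4/17.
The tighter constraint is Caledon's, so cooperation needs ρ ≥ 11/15.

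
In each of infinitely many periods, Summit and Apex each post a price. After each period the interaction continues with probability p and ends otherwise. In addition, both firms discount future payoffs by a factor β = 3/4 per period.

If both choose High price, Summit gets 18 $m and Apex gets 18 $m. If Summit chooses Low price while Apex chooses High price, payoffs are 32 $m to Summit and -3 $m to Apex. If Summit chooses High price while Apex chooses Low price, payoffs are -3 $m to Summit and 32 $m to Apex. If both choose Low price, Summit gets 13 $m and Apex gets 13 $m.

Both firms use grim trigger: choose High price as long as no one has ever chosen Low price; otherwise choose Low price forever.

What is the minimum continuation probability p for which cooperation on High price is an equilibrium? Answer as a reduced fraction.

With continuation probability p and discount β, the effective per-period discount factor is βp.
Grim-trigger IC: βp ≥ (32−18)/(32−13) = 14/19.
So p ≥ (14/19)/(3/4) = 56/57.

56/57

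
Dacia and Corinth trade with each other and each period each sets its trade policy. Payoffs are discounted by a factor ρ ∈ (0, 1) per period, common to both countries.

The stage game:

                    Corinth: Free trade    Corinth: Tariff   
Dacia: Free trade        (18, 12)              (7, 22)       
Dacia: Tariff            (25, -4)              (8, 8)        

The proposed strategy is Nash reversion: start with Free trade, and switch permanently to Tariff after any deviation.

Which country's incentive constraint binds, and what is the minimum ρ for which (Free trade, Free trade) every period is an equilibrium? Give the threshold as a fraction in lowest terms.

Corinth; ρ ≥ 5/7

Dacia's threshold: (25−18)/(25−8) = 7/17.
Corinth's threshold: (22−12)/(22−8) = 5/7.
7/17 < 5/7, so Corinth binds and ρ* = 5/7.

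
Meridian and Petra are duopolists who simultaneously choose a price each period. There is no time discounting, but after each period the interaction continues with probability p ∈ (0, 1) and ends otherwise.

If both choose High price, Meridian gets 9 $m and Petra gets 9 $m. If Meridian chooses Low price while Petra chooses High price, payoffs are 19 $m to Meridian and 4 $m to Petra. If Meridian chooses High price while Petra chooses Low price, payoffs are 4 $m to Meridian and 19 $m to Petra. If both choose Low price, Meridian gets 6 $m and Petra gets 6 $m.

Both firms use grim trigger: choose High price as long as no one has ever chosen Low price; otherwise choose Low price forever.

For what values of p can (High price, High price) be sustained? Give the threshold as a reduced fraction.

10/13

Expected cooperation value is 9 + p·9 + p²·9 + … = 9/(1−p); deviation gives 19 + p·6/(1−p).
9 ≥ 19(1−p) + 6p ⇒ 13p ≥ 10 ⇒ p ≥ 10/13.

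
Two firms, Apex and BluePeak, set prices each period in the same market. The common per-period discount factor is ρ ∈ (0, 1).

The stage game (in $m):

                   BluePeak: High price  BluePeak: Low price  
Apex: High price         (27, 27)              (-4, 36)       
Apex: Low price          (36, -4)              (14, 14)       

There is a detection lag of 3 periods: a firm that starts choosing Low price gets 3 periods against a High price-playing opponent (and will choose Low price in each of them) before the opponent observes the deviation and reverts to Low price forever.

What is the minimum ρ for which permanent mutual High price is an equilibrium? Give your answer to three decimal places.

Deviating for the 3 undetected periods gains 36−27 = 9 per period over cooperation, then loses 27−14 = 13 per period forever once punishment starts.
Gain: 9(1 + ρ + … + ρ^2); loss: 13·ρ^3/(1−ρ).
No profitable deviation ⇔ 9(1−ρ^3) ≤ 13·ρ^3, i.e. ρ^3 ≥ 9/(9+13) = 9/22.
Hence ρ ≥ (9/22)^(1/3) ≈ 0.742.

0.742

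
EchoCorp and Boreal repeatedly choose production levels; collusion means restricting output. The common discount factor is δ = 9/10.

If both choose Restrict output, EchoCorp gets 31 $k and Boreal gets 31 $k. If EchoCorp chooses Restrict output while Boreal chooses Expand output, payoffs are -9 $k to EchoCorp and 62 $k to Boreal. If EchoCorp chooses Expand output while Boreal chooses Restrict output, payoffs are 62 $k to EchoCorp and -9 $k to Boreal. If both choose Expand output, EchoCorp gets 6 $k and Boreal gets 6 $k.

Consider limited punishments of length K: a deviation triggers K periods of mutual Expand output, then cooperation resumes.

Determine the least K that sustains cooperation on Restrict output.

Need Σ_{k=1}^{K} δ^k ≥ (62−31)/(31−6) = 1.2400 at δ = 9/10.
At K = 1 the sum is 0.9000 < 1.2400; at K = 2 it is 1.7100 ≥ 1.2400.
So the minimum punishment length is K = 2.

2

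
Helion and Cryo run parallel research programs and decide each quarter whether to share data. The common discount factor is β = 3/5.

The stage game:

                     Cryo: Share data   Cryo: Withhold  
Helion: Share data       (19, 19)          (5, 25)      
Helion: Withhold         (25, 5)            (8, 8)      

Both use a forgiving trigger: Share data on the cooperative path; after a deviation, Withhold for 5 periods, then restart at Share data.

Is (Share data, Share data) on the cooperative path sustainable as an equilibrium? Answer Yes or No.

Yes

IC: β+…+β^5 ≥ (25−19)/(19−8) = 6/11.
At β = 3/5: partial sum = 1.3834 ≥ 0.5455. Cooperation sustainable.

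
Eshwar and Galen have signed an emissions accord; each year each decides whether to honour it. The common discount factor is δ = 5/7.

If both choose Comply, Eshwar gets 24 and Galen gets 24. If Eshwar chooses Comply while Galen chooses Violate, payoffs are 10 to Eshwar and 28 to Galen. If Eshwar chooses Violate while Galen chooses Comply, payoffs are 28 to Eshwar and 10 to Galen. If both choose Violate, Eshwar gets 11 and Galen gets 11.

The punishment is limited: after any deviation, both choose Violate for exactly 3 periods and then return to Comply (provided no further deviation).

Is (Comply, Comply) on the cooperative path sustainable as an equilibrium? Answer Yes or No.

IC: δ+…+δ^3 ≥ (28−24)/(24−11) = 4/13.
At δ = 5/7: partial sum = 1.5889 ≥ 0.3077. Cooperation sustainable.

Yes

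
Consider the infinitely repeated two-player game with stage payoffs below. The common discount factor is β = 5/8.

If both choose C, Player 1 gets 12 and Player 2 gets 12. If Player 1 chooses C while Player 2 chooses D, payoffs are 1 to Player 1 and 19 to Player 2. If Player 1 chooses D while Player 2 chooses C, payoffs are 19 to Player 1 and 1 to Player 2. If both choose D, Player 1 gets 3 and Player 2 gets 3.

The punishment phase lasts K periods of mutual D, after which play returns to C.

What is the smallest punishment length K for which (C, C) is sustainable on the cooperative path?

No profitable deviation requires (12−3)(β+…+β^K) ≥ 19−12, i.e. β+…+β^K ≥ 7/9 ≈ 0.7778.
With β = 5/8, the partial sums are K=1: 0.6250, K=2: 1.0156.
K = 2 is the first length at which the sum reaches 0.7778.

2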